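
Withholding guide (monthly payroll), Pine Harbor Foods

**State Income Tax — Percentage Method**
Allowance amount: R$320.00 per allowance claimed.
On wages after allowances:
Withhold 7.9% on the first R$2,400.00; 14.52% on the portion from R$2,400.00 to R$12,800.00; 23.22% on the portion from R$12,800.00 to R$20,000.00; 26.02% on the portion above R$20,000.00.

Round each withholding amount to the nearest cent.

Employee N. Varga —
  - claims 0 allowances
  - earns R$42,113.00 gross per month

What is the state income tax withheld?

State Income Tax: taxable = R$42,113.00
  R$3,371.52 + 26.02% × (R$42,113.00 − R$20,000.00) = R$3,371.52 + 26.02% × R$22,113.00 = R$9,125.32

R$9,125.32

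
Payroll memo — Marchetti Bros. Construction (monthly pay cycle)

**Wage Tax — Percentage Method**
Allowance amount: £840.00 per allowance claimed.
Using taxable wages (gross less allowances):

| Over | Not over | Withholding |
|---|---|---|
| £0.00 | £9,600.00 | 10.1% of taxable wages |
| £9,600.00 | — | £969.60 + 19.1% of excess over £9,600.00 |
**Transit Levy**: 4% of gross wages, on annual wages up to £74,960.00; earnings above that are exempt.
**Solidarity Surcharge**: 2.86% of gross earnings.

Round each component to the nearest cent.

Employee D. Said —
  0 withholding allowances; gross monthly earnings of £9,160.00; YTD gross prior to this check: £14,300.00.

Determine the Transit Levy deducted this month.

£366.40

Transit Levy: 4% × £9,160.00 = £366.40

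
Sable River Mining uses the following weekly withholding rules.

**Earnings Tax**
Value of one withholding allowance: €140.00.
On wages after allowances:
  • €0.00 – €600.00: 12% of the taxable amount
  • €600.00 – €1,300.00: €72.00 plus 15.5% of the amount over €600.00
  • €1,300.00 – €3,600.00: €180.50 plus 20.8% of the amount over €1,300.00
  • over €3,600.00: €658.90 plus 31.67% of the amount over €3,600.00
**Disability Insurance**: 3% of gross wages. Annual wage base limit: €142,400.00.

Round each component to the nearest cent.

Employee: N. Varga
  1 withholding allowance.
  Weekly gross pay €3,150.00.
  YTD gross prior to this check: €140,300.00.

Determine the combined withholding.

€599.18

Earnings Tax: taxable = €3,150.00 − 1×€140.00 = €3,010.00
  €180.50 + 20.8% × (€3,010.00 − €1,300.00) = €180.50 + 20.8% × €1,710.00 = €536.18
Disability Insurance: cap €142,400.00 − YTD €140,300.00 = €2,100.00 subject; 3% × €2,100.00 = €63.00
Total: €536.18 + €63.00 = €599.18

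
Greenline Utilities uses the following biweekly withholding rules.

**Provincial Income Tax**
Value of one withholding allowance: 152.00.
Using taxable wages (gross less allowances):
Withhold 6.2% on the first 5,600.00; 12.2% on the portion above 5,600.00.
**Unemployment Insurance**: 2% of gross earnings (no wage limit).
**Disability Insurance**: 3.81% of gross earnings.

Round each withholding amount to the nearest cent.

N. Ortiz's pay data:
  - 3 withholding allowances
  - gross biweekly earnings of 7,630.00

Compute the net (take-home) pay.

6,647.47

Provincial Income Tax: taxable = 7,630.00 − 3×152.00 = 7,174.00
  347.20 + 12.2% × (7,174.00 − 5,600.00) = 347.20 + 12.2% × 1,574.00 = 539.23
Unemployment Insurance: 2% × 7,630.00 = 152.60
Disability Insurance: 3.81% × 7,630.00 = 290.70
Total withheld: 539.23 + 152.60 + 290.70 = 982.53
Net pay: 7,630.00 − 982.53 = 6,647.47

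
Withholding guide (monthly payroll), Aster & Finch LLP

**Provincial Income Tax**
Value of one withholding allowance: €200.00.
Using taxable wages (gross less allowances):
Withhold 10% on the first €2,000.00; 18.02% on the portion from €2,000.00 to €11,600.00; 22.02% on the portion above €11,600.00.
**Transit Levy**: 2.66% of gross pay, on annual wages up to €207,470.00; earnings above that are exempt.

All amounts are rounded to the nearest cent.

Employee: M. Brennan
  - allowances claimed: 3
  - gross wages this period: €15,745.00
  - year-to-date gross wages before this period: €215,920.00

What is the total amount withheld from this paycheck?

Provincial Income Tax: taxable = €15,745.00 − 3×€200.00 = €15,145.00
  €1,929.92 + 22.02% × (€15,145.00 − €11,600.00) = €1,929.92 + 22.02% × €3,545.00 = €2,710.53
Transit Levy: YTD €215,920.00 ≥ cap €207,470.00 → €0.00
Total: €2,710.53 + €0.00 = €2,710.53

€2,710.53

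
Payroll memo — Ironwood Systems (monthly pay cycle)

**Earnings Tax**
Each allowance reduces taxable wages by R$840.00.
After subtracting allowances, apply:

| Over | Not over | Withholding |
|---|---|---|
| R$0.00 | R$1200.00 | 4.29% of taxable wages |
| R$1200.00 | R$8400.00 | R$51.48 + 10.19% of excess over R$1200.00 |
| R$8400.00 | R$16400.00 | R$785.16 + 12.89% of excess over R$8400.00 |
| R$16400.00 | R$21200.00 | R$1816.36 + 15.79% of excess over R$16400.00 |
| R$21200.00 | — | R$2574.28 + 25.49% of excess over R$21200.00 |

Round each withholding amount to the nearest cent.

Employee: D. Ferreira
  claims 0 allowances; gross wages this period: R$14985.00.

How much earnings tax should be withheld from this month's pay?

R$1633.97

Earnings Tax: taxable = R$14985.00
  R$785.16 + 12.89% × (R$14985.00 − R$8400.00) = R$785.16 + 12.89% × R$6585.00 = R$1633.97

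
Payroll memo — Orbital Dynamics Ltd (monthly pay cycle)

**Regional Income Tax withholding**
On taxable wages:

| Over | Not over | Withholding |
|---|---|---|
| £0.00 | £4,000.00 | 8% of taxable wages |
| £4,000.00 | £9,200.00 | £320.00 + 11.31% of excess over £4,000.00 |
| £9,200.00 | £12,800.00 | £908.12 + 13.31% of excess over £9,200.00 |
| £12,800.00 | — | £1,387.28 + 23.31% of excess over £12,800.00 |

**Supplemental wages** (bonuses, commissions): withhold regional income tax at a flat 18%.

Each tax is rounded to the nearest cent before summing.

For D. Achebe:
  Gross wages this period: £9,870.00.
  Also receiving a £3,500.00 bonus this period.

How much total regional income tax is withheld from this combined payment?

Regional Income Tax: taxable = £9,870.00
  £908.12 + 13.31% × (£9,870.00 − £9,200.00) = £908.12 + 13.31% × £670.00 = £997.30
Supplemental (18% flat on bonus): 18% × £3,500.00 = £630.00
Total regional income tax: £997.30 + £630.00 = £1,627.30

£1,627.30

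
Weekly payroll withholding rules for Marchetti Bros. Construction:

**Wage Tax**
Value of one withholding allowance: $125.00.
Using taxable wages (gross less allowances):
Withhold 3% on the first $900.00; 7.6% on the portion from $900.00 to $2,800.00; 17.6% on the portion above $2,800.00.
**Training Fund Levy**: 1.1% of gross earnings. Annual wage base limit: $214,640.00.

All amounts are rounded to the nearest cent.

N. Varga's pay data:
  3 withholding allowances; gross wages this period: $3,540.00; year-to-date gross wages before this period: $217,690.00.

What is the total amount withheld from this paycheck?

Wage Tax: taxable = $3,540.00 − 3×$125.00 = $3,165.00
  $171.40 + 17.6% × ($3,165.00 − $2,800.00) = $171.40 + 17.6% × $365.00 = $235.64
Training Fund Levy: YTD $217,690.00 ≥ cap $214,640.00 → $0.00
Total: $235.64 + $0.00 = $235.64

$235.64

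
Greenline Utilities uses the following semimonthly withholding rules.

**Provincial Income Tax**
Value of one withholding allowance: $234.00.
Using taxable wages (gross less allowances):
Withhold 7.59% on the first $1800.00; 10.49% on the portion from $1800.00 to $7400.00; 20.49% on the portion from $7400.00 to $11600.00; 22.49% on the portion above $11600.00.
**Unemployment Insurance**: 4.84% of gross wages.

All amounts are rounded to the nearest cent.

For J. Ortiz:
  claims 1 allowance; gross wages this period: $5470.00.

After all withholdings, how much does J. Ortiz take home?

Provincial Income Tax: taxable = $5470.00 − 1×$234.00 = $5236.00
  $136.62 + 10.49% × ($5236.00 − $1800.00) = $136.62 + 10.49% × $3436.00 = $497.06
Unemployment Insurance: 4.84% × $5470.00 = $264.75
Total withheld: $497.06 + $264.75 = $761.81
Net pay: $5470.00 − $761.81 = $4708.19

$4708.19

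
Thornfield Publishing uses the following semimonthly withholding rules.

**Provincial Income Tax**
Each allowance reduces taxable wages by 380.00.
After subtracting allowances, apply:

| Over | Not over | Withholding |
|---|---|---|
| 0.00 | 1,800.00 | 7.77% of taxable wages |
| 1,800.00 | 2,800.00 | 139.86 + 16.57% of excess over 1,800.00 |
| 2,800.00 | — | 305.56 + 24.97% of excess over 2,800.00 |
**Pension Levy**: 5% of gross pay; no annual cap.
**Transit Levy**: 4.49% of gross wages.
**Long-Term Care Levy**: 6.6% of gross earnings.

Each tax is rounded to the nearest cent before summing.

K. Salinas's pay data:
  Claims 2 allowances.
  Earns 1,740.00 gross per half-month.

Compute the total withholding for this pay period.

Provincial Income Tax: taxable = 1,740.00 − 2×380.00 = 980.00
  7.77% × 980.00 = 76.15
Pension Levy: 5% × 1,740.00 = 87.00
Transit Levy: 4.49% × 1,740.00 = 78.13
Long-Term Care Levy: 6.6% × 1,740.00 = 114.84
Total: 76.15 + 87.00 + 78.13 + 114.84 = 356.12

356.12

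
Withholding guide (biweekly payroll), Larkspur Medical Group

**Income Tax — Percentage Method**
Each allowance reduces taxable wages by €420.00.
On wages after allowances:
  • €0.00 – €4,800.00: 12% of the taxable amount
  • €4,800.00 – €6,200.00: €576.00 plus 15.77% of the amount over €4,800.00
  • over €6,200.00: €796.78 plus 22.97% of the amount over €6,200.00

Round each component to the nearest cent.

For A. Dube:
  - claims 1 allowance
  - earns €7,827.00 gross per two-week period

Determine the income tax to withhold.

€1,074.03

Income Tax: taxable = €7,827.00 − 1×€420.00 = €7,407.00
  €796.78 + 22.97% × (€7,407.00 − €6,200.00) = €796.78 + 22.97% × €1,207.00 = €1,074.03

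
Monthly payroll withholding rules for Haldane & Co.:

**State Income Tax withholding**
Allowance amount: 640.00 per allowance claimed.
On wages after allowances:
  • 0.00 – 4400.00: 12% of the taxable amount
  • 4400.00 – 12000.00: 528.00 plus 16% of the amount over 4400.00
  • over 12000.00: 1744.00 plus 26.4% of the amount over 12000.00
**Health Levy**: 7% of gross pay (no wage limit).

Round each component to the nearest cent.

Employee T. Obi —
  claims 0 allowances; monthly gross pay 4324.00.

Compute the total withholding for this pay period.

821.56

State Income Tax: taxable = 4324.00
  12% × 4324.00 = 518.88
Health Levy: 7% × 4324.00 = 302.68
Total: 518.88 + 302.68 = 821.56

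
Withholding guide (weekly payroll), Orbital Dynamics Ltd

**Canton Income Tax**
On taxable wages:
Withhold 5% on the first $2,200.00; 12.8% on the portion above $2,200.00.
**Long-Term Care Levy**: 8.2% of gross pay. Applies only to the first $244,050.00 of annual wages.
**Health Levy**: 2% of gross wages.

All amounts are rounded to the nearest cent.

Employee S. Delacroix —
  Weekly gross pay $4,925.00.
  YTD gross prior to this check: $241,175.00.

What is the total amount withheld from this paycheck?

$793.05

Canton Income Tax: taxable = $4,925.00
  $110.00 + 12.8% × ($4,925.00 − $2,200.00) = $110.00 + 12.8% × $2,725.00 = $458.80
Long-Term Care Levy: cap $244,050.00 − YTD $241,175.00 = $2,875.00 subject; 8.2% × $2,875.00 = $235.75
Health Levy: 2% × $4,925.00 = $98.50
Total: $458.80 + $235.75 + $98.50 = $793.05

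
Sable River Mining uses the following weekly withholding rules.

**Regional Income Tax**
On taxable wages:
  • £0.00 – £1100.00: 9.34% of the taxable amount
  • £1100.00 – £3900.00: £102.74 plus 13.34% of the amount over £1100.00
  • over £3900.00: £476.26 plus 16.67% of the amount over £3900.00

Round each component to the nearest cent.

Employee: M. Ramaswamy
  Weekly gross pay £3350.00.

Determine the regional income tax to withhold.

Regional Income Tax: taxable = £3350.00
  £102.74 + 13.34% × (£3350.00 − £1100.00) = £102.74 + 13.34% × £2250.00 = £402.89

£402.89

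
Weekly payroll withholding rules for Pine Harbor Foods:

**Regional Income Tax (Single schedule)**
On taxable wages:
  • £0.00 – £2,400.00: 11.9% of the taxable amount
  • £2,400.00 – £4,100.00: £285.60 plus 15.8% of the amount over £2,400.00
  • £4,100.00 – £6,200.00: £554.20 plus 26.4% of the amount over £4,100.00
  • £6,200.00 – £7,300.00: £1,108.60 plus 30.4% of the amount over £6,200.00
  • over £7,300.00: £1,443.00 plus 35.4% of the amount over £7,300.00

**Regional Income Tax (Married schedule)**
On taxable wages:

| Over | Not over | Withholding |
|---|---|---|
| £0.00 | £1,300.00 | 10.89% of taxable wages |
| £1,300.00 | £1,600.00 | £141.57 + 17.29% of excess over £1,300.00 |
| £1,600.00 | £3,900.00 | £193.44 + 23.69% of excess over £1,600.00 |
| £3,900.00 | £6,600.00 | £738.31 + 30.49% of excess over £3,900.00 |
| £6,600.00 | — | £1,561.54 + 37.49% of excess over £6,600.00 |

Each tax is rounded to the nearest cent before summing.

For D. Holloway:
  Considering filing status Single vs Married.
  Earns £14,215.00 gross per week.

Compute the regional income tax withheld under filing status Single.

£3,890.91

Regional Income Tax (Single): taxable = £14,215.00
  £1,443.00 + 35.4% × (£14,215.00 − £7,300.00) = £1,443.00 + 35.4% × £6,915.00 = £3,890.91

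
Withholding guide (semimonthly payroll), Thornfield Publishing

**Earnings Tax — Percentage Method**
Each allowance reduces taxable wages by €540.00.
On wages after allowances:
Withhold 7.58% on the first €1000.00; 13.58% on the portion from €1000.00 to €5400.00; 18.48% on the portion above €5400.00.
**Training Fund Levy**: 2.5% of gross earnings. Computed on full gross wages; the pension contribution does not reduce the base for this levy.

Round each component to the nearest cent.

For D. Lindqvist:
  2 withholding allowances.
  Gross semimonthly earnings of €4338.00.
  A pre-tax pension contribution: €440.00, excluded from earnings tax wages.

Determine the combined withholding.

Earnings Tax: taxable = €4338.00 − €440.00 − 2×€540.00 = €2818.00
  €75.80 + 13.58% × (€2818.00 − €1000.00) = €75.80 + 13.58% × €1818.00 = €322.68
Training Fund Levy: 2.5% × €4338.00 = €108.45
Total: €322.68 + €108.45 = €431.13

€431.13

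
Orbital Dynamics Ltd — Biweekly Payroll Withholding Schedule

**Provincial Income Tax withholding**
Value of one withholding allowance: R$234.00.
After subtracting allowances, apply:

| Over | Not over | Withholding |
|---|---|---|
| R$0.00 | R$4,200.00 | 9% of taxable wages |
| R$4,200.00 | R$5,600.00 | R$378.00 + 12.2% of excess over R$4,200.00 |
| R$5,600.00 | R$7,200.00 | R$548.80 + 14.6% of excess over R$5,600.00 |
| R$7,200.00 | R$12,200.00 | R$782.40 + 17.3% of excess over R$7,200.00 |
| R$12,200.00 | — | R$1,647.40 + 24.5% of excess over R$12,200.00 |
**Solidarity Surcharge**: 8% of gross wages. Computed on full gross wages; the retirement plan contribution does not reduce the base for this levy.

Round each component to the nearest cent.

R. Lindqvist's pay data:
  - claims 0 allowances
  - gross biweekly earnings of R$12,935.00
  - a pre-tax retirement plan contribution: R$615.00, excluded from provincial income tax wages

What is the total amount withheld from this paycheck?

Provincial Income Tax: taxable = R$12,935.00 − R$615.00 = R$12,320.00
  R$1,647.40 + 24.5% × (R$12,320.00 − R$12,200.00) = R$1,647.40 + 24.5% × R$120.00 = R$1,676.80
Solidarity Surcharge: 8% × R$12,935.00 = R$1,034.80
Total: R$1,676.80 + R$1,034.80 = R$2,711.60

R$2,711.60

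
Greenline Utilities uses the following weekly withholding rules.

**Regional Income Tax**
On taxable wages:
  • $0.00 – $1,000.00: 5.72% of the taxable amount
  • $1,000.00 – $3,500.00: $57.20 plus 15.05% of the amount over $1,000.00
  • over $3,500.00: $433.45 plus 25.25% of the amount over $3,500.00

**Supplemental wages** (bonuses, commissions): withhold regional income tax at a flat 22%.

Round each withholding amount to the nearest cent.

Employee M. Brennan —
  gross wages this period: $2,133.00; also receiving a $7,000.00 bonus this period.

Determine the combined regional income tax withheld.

$1,767.72

Regional Income Tax: taxable = $2,133.00
  $57.20 + 15.05% × ($2,133.00 − $1,000.00) = $57.20 + 15.05% × $1,133.00 = $227.72
Supplemental (22% flat on bonus): 22% × $7,000.00 = $1,540.00
Total regional income tax: $227.72 + $1,540.00 = $1,767.72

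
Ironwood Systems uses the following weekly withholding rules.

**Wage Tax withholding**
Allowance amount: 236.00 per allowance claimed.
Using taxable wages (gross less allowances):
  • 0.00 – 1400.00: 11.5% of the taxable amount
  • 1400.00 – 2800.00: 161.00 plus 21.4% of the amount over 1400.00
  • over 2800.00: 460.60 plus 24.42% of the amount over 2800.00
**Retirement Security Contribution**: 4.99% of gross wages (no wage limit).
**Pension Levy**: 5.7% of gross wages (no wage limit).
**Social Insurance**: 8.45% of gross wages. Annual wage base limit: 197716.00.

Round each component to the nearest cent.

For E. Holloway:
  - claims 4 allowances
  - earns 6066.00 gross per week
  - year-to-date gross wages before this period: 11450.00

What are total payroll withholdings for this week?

2188.66

Wage Tax: taxable = 6066.00 − 4×236.00 = 5122.00
  460.60 + 24.42% × (5122.00 − 2800.00) = 460.60 + 24.42% × 2322.00 = 1027.63
Retirement Security Contribution: 4.99% × 6066.00 = 302.69
Pension Levy: 5.7% × 6066.00 = 345.76
Social Insurance: 8.45% × 6066.00 = 512.58
Total: 1027.63 + 302.69 + 345.76 + 512.58 = 2188.66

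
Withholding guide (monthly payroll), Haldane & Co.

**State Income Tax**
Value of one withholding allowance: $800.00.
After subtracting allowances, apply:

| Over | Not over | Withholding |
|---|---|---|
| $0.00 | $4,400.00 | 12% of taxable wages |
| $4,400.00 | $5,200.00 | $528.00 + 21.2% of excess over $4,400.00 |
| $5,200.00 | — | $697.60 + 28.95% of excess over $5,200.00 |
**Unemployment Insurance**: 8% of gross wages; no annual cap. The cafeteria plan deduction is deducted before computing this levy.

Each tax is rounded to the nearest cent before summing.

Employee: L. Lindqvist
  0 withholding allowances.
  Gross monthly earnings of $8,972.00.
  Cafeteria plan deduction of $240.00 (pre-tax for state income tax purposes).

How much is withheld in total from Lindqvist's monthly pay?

State Income Tax: taxable = $8,972.00 − $240.00 = $8,732.00
  $697.60 + 28.95% × ($8,732.00 − $5,200.00) = $697.60 + 28.95% × $3,532.00 = $1,720.11
Unemployment Insurance: 8% × $8,732.00 = $698.56
Total: $1,720.11 + $698.56 = $2,418.67

$2,418.67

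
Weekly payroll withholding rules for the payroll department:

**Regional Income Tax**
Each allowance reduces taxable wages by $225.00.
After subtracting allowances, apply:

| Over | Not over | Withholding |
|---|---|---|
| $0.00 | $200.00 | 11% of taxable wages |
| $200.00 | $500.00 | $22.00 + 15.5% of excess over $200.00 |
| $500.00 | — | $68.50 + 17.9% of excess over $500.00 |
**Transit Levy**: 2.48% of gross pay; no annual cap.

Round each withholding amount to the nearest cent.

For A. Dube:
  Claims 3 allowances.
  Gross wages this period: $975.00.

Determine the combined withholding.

Regional Income Tax: taxable = $975.00 − 3×$225.00 = $300.00
  $22.00 + 15.5% × ($300.00 − $200.00) = $22.00 + 15.5% × $100.00 = $37.50
Transit Levy: 2.48% × $975.00 = $24.18
Total: $37.50 + $24.18 = $61.68

$61.68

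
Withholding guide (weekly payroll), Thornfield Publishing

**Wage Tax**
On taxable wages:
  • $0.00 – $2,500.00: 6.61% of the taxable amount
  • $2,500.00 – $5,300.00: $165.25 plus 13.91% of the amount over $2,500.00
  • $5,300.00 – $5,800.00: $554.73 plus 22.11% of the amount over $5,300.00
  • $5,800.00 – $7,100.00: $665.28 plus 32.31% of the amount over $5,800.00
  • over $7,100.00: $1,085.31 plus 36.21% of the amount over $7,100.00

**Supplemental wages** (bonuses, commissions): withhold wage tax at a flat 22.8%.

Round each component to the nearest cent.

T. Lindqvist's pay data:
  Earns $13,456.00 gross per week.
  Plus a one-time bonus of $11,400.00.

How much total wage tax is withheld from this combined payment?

Wage Tax: taxable = $13,456.00
  $1,085.31 + 36.21% × ($13,456.00 − $7,100.00) = $1,085.31 + 36.21% × $6,356.00 = $3,386.82
Supplemental (22.8% flat on bonus): 22.8% × $11,400.00 = $2,599.20
Total wage tax: $3,386.82 + $2,599.20 = $5,986.02

$5,986.02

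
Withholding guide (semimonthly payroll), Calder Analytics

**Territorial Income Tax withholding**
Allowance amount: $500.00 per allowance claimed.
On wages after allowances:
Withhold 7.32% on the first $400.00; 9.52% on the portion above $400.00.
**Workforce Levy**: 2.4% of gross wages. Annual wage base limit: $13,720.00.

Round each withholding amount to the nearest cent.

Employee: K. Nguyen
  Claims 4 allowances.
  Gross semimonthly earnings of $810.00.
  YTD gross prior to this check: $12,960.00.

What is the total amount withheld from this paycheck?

$18.24

Territorial Income Tax: taxable = $810.00 − 4×$500.00 = $-1,190.00
  Taxable ≤ 0 → $0.00
Workforce Levy: cap $13,720.00 − YTD $12,960.00 = $760.00 subject; 2.4% × $760.00 = $18.24
Total: $0.00 + $18.24 = $18.24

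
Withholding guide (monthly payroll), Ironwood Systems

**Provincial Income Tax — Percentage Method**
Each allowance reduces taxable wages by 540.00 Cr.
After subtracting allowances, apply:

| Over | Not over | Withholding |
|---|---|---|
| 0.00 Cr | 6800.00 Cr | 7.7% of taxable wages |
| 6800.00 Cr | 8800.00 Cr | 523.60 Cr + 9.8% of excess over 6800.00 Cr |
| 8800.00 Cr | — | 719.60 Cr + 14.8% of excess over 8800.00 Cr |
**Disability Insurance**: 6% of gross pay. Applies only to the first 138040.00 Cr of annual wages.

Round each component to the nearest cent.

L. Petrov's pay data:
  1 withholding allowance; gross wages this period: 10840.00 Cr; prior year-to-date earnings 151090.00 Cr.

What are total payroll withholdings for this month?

941.60 Cr

Provincial Income Tax: taxable = 10840.00 Cr − 1×540.00 Cr = 10300.00 Cr
  719.60 Cr + 14.8% × (10300.00 Cr − 8800.00 Cr) = 719.60 Cr + 14.8% × 1500.00 Cr = 941.60 Cr
Disability Insurance: YTD 151090.00 Cr ≥ cap 138040.00 Cr → 0.00 Cr
Total: 941.60 Cr + 0.00 Cr = 941.60 Cr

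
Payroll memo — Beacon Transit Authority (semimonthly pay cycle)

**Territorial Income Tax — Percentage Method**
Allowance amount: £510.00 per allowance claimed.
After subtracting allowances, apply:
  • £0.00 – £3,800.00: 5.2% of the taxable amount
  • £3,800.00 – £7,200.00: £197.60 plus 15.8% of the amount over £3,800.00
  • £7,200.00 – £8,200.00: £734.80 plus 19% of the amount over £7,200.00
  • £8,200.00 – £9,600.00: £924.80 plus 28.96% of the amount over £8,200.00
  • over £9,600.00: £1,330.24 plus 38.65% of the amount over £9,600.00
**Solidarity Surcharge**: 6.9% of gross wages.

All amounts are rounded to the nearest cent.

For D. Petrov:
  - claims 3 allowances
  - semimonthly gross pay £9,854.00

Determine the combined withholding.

Territorial Income Tax: taxable = £9,854.00 − 3×£510.00 = £8,324.00
  £924.80 + 28.96% × (£8,324.00 − £8,200.00) = £924.80 + 28.96% × £124.00 = £960.71
Solidarity Surcharge: 6.9% × £9,854.00 = £679.93
Total: £960.71 + £679.93 = £1,640.64

£1,640.64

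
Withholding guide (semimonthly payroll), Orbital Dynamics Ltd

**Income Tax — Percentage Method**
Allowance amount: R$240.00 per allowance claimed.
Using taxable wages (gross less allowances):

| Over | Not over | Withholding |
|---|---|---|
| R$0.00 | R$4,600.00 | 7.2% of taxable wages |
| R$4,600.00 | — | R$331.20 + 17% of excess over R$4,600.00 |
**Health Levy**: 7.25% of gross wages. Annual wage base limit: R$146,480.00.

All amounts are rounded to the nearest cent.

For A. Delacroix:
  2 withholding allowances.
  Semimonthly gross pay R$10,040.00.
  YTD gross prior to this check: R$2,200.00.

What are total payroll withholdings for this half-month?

R$1,902.30

Income Tax: taxable = R$10,040.00 − 2×R$240.00 = R$9,560.00
  R$331.20 + 17% × (R$9,560.00 − R$4,600.00) = R$331.20 + 17% × R$4,960.00 = R$1,174.40
Health Levy: 7.25% × R$10,040.00 = R$727.90
Total: R$1,174.40 + R$727.90 = R$1,902.30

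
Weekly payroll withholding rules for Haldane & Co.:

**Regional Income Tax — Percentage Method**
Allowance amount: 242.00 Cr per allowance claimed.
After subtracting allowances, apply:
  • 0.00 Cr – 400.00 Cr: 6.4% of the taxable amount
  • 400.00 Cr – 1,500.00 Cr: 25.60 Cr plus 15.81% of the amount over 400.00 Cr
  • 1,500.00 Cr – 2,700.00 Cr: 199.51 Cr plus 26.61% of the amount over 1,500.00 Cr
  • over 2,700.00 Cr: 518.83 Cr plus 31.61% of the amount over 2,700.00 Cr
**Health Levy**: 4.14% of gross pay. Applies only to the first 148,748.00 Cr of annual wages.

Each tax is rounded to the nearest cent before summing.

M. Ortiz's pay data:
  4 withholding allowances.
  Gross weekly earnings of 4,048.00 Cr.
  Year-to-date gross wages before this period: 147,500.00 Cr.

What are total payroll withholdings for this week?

690.62 Cr

Regional Income Tax: taxable = 4,048.00 Cr − 4×242.00 Cr = 3,080.00 Cr
  518.83 Cr + 31.61% × (3,080.00 Cr − 2,700.00 Cr) = 518.83 Cr + 31.61% × 380.00 Cr = 638.95 Cr
Health Levy: cap 148,748.00 Cr − YTD 147,500.00 Cr = 1,248.00 Cr subject; 4.14% × 1,248.00 Cr = 51.67 Cr
Total: 638.95 Cr + 51.67 Cr = 690.62 Cr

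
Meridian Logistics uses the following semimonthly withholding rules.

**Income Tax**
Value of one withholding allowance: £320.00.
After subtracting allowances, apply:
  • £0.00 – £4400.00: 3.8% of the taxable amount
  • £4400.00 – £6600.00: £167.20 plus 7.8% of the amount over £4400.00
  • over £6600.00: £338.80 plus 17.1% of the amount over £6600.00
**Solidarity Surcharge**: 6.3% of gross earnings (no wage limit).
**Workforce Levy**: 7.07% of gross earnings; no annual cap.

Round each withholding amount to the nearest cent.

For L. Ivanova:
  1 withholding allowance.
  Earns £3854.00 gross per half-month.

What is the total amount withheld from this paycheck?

£649.57

Income Tax: taxable = £3854.00 − 1×£320.00 = £3534.00
  3.8% × £3534.00 = £134.29
Solidarity Surcharge: 6.3% × £3854.00 = £242.80
Workforce Levy: 7.07% × £3854.00 = £272.48
Total: £134.29 + £242.80 + £272.48 = £649.57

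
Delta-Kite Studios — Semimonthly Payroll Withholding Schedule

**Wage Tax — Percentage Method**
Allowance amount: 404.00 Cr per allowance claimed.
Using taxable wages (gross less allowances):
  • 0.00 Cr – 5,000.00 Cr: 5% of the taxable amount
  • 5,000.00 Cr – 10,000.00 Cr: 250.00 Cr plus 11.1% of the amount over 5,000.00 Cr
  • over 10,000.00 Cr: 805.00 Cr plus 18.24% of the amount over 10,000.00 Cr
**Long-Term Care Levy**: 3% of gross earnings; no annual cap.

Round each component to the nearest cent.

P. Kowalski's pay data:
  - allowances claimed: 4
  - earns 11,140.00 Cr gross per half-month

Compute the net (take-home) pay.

Wage Tax: taxable = 11,140.00 Cr − 4×404.00 Cr = 9,524.00 Cr
  250.00 Cr + 11.1% × (9,524.00 Cr − 5,000.00 Cr) = 250.00 Cr + 11.1% × 4,524.00 Cr = 752.16 Cr
Long-Term Care Levy: 3% × 11,140.00 Cr = 334.20 Cr
Total withheld: 752.16 Cr + 334.20 Cr = 1,086.36 Cr
Net pay: 11,140.00 Cr − 1,086.36 Cr = 10,053.64 Cr

10,053.64 Cr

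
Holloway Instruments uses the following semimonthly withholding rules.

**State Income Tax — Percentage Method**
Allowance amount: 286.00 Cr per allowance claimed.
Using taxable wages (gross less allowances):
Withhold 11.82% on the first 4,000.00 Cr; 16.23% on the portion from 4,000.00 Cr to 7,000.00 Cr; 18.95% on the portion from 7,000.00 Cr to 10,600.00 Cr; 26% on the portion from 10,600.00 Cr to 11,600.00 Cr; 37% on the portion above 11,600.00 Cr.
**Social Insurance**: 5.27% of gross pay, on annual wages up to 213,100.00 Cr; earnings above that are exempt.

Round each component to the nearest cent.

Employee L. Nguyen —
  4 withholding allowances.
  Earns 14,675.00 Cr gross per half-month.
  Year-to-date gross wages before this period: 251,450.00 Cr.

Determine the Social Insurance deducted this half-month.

Social Insurance: YTD 251,450.00 Cr ≥ cap 213,100.00 Cr → 0.00 Cr

0.00 Cr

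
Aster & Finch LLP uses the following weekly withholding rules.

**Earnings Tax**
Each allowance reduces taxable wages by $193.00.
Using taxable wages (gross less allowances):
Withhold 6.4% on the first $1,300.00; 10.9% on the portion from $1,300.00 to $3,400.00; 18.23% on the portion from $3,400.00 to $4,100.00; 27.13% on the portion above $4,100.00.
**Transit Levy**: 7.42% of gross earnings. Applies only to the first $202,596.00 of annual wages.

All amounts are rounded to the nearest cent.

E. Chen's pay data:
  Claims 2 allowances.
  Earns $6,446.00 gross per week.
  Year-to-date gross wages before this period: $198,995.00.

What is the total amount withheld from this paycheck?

Earnings Tax: taxable = $6,446.00 − 2×$193.00 = $6,060.00
  $439.71 + 27.13% × ($6,060.00 − $4,100.00) = $439.71 + 27.13% × $1,960.00 = $971.46
Transit Levy: cap $202,596.00 − YTD $198,995.00 = $3,601.00 subject; 7.42% × $3,601.00 = $267.19
Total: $971.46 + $267.19 = $1,238.65

$1,238.65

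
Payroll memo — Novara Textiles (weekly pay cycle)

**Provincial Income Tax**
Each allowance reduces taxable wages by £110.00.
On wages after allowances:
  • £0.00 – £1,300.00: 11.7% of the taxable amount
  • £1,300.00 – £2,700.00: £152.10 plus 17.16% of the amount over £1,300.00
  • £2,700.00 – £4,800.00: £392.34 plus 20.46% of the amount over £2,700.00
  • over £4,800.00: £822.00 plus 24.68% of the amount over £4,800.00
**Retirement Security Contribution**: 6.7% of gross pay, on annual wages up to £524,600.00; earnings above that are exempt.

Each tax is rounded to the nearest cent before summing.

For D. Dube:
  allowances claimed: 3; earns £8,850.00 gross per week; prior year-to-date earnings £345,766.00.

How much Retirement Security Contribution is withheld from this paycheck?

£592.95

Retirement Security Contribution: 6.7% × £8,850.00 = £592.95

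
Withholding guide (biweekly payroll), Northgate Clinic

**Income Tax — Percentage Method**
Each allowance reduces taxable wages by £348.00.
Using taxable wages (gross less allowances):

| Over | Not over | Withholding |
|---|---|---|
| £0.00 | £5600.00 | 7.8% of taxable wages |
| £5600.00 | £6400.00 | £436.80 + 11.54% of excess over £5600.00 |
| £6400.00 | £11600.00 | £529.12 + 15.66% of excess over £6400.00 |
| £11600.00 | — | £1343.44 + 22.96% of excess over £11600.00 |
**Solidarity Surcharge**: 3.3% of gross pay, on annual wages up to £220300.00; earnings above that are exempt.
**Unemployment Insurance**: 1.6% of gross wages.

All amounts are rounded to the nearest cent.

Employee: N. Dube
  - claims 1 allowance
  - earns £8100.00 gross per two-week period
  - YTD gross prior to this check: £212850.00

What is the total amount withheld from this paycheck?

Income Tax: taxable = £8100.00 − 1×£348.00 = £7752.00
  £529.12 + 15.66% × (£7752.00 − £6400.00) = £529.12 + 15.66% × £1352.00 = £740.84
Solidarity Surcharge: cap £220300.00 − YTD £212850.00 = £7450.00 subject; 3.3% × £7450.00 = £245.85
Unemployment Insurance: 1.6% × £8100.00 = £129.60
Total: £740.84 + £245.85 + £129.60 = £1116.29

£1116.29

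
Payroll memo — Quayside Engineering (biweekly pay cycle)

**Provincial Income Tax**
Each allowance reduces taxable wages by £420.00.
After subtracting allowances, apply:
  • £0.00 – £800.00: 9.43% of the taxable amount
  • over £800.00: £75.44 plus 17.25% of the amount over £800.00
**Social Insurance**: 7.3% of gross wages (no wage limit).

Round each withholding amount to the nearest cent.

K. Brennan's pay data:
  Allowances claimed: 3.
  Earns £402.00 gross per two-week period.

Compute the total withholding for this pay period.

Provincial Income Tax: taxable = £402.00 − 3×£420.00 = £-858.00
  Taxable ≤ 0 → £0.00
Social Insurance: 7.3% × £402.00 = £29.35
Total: £0.00 + £29.35 = £29.35

£29.35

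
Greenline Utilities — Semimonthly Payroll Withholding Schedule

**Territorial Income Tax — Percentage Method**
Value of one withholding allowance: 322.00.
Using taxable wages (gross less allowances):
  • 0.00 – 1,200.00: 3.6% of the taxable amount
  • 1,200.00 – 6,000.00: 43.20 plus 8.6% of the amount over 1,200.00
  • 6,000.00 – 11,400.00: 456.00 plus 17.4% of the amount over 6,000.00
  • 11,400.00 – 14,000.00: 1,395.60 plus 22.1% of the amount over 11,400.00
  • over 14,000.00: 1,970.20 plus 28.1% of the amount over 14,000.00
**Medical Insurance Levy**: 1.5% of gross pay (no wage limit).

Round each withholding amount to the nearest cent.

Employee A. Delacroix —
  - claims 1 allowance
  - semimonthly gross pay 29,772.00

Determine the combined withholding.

Territorial Income Tax: taxable = 29,772.00 − 1×322.00 = 29,450.00
  1,970.20 + 28.1% × (29,450.00 − 14,000.00) = 1,970.20 + 28.1% × 15,450.00 = 6,311.65
Medical Insurance Levy: 1.5% × 29,772.00 = 446.58
Total: 6,311.65 + 446.58 = 6,758.23

6,758.23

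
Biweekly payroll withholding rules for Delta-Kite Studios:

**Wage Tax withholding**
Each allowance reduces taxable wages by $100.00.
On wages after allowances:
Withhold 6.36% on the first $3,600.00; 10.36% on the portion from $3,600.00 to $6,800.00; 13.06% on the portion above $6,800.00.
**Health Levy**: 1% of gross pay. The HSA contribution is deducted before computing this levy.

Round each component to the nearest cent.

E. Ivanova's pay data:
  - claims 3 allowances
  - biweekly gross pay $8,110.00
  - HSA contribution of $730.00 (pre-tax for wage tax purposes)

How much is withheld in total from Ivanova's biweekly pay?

$670.85

Wage Tax: taxable = $8,110.00 − $730.00 − 3×$100.00 = $7,080.00
  $560.48 + 13.06% × ($7,080.00 − $6,800.00) = $560.48 + 13.06% × $280.00 = $597.05
Health Levy: 1% × $7,380.00 = $73.80
Total: $597.05 + $73.80 = $670.85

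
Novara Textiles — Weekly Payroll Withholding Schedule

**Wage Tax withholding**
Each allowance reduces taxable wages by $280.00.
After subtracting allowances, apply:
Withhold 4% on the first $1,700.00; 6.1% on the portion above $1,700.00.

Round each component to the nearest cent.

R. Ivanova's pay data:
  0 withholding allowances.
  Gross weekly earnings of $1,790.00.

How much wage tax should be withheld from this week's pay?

$73.49

Wage Tax: taxable = $1,790.00
  $68.00 + 6.1% × ($1,790.00 − $1,700.00) = $68.00 + 6.1% × $90.00 = $73.49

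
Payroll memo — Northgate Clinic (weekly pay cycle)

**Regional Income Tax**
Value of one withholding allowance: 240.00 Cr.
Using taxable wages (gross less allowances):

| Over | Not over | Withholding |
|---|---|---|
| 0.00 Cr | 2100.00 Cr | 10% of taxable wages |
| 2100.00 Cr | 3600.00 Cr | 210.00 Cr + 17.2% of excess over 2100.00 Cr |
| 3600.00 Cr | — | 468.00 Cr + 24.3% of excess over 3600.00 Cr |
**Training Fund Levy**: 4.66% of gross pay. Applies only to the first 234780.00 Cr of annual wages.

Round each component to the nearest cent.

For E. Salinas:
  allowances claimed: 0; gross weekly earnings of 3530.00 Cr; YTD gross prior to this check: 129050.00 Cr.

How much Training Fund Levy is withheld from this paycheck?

164.50 Cr

Training Fund Levy: 4.66% × 3530.00 Cr = 164.50 Cr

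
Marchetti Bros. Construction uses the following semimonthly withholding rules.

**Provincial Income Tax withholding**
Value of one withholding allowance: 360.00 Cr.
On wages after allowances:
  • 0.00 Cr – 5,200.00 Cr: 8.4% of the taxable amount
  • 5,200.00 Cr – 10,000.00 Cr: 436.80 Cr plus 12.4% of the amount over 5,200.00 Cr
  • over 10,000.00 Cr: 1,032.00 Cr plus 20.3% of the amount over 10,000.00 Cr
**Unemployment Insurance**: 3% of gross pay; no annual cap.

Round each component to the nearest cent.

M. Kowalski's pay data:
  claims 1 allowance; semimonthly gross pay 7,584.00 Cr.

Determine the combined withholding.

Provincial Income Tax: taxable = 7,584.00 Cr − 1×360.00 Cr = 7,224.00 Cr
  436.80 Cr + 12.4% × (7,224.00 Cr − 5,200.00 Cr) = 436.80 Cr + 12.4% × 2,024.00 Cr = 687.78 Cr
Unemployment Insurance: 3% × 7,584.00 Cr = 227.52 Cr
Total: 687.78 Cr + 227.52 Cr = 915.30 Cr

915.30 Cr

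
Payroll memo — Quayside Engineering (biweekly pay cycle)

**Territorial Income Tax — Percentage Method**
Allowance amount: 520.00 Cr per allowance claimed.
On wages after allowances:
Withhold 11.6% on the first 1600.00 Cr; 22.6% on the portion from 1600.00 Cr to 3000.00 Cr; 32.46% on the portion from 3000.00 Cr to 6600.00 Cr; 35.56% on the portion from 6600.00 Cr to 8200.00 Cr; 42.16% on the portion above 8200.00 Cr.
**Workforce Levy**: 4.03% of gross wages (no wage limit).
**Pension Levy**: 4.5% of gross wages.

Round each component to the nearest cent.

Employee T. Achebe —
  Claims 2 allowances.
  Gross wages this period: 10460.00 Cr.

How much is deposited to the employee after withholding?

6813.89 Cr

Territorial Income Tax: taxable = 10460.00 Cr − 2×520.00 Cr = 9420.00 Cr
  2239.52 Cr + 42.16% × (9420.00 Cr − 8200.00 Cr) = 2239.52 Cr + 42.16% × 1220.00 Cr = 2753.87 Cr
Workforce Levy: 4.03% × 10460.00 Cr = 421.54 Cr
Pension Levy: 4.5% × 10460.00 Cr = 470.70 Cr
Total withheld: 2753.87 Cr + 421.54 Cr + 470.70 Cr = 3646.11 Cr
Net pay: 10460.00 Cr − 3646.11 Cr = 6813.89 Cr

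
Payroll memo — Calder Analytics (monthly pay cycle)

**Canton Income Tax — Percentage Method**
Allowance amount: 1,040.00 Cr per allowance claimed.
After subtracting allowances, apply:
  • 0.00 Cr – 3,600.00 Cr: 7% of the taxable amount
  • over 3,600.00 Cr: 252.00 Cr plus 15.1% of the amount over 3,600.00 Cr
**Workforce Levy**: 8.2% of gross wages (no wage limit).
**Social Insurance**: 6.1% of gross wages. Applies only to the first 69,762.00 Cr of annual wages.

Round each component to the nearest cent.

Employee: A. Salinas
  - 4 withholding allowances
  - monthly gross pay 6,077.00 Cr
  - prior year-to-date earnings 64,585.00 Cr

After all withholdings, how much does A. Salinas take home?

5,128.70 Cr

Canton Income Tax: taxable = 6,077.00 Cr − 4×1,040.00 Cr = 1,917.00 Cr
  7% × 1,917.00 Cr = 134.19 Cr
Workforce Levy: 8.2% × 6,077.00 Cr = 498.31 Cr
Social Insurance: cap 69,762.00 Cr − YTD 64,585.00 Cr = 5,177.00 Cr subject; 6.1% × 5,177.00 Cr = 315.80 Cr
Total withheld: 134.19 Cr + 498.31 Cr + 315.80 Cr = 948.30 Cr
Net pay: 6,077.00 Cr − 948.30 Cr = 5,128.70 Cr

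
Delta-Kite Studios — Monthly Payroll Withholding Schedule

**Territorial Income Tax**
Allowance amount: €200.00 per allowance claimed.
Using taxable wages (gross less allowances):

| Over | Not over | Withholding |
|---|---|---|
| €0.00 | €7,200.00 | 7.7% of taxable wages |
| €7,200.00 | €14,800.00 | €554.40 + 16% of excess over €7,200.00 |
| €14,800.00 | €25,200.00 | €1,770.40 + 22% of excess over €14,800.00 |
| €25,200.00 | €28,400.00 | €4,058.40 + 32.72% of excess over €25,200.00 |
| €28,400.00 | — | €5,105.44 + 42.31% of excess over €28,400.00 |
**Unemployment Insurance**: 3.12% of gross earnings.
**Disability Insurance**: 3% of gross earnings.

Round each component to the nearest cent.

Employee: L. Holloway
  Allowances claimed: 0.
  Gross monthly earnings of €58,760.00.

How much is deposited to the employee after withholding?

Territorial Income Tax: taxable = €58,760.00
  €5,105.44 + 42.31% × (€58,760.00 − €28,400.00) = €5,105.44 + 42.31% × €30,360.00 = €17,950.76
Unemployment Insurance: 3.12% × €58,760.00 = €1,833.31
Disability Insurance: 3% × €58,760.00 = €1,762.80
Total withheld: €17,950.76 + €1,833.31 + €1,762.80 = €21,546.87
Net pay: €58,760.00 − €21,546.87 = €37,213.13

€37,213.13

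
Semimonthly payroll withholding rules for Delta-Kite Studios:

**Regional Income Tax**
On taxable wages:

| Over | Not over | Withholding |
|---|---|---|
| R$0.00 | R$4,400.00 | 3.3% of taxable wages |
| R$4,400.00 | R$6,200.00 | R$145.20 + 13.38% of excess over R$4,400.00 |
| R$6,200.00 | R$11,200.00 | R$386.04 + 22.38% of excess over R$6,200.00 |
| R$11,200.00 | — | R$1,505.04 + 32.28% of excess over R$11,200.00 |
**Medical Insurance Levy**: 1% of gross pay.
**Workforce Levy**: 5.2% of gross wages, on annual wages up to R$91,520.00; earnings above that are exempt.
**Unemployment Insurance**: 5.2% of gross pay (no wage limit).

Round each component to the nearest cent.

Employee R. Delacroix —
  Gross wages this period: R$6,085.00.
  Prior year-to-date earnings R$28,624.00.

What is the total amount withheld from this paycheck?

Regional Income Tax: taxable = R$6,085.00
  R$145.20 + 13.38% × (R$6,085.00 − R$4,400.00) = R$145.20 + 13.38% × R$1,685.00 = R$370.65
Medical Insurance Levy: 1% × R$6,085.00 = R$60.85
Workforce Levy: 5.2% × R$6,085.00 = R$316.42
Unemployment Insurance: 5.2% × R$6,085.00 = R$316.42
Total: R$370.65 + R$60.85 + R$316.42 + R$316.42 = R$1,064.34

R$1,064.34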